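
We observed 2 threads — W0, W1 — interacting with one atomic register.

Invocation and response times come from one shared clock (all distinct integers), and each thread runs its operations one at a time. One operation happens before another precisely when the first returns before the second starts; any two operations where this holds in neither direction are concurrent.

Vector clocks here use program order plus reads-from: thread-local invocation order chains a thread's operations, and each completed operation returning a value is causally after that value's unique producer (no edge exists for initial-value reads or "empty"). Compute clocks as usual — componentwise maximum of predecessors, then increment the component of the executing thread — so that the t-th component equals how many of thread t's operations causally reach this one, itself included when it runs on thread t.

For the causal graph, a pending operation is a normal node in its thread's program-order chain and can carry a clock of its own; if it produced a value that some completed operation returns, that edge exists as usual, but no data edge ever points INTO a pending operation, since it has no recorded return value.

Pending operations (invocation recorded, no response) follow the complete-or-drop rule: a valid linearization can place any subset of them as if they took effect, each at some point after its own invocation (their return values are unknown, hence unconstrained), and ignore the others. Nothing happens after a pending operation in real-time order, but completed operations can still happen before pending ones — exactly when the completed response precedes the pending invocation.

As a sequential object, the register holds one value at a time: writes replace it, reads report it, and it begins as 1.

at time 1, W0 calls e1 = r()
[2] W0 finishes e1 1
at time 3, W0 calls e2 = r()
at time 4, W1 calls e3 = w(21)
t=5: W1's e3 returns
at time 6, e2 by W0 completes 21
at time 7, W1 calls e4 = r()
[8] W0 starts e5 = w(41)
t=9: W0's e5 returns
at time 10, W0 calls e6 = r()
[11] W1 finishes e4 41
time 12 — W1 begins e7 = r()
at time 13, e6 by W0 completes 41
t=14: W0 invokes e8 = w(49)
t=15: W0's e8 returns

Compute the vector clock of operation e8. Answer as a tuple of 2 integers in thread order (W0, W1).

(5, 1)

VC(e3, invoked at 4): no causal predecessors; +1 on W1 → (0, 1)
VC(e1, invoked at 1): no causal predecessors; +1 on W0 → (1, 0)
VC(e2, invoked at 3): max of VC(e1)=(1, 0), VC(e3)=(0, 1), then +1 on thread W0 → (2, 1)
VC(e5, invoked at 8): max of VC(e2)=(2, 1), then +1 on thread W0 → (3, 1)
VC(e4, invoked at 7): max of VC(e3)=(0, 1), VC(e5)=(3, 1), then +1 on thread W1 → (3, 2)
VC(e6, invoked at 10): max of VC(e5)=(3, 1), then +1 on thread W0 → (4, 1)
VC(e7, invoked at 12): max of VC(e4)=(3, 2), then +1 on thread W1 → (3, 3)
VC(e8, invoked at 14): max of VC(e6)=(4, 1), then +1 on thread W0 → (5, 1)
target: VC(e8) = (5, 1)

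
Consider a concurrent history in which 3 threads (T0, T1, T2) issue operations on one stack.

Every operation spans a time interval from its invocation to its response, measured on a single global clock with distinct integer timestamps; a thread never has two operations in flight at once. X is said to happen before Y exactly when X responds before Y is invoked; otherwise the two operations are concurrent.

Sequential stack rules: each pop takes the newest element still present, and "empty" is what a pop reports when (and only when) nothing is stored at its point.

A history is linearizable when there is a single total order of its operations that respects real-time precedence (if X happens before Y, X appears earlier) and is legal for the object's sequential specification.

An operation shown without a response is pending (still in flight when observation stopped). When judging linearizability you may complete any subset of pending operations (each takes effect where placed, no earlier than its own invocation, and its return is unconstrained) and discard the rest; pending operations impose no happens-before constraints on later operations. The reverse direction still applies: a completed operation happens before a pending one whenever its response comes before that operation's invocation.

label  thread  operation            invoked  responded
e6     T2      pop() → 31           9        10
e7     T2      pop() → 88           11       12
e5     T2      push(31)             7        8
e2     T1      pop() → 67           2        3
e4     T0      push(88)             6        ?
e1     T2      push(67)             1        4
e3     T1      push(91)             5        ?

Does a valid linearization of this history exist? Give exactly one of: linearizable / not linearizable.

one valid linearization: e1, e2, e3, e4, e5, e6, e7
step 1: e1 push(67) — stack <67>
step 2: e2 pop() → 67 — stack <>
step 3: e3 push(91) (pending, included) — stack <91>
step 4: e4 push(88) (pending, included) — stack <91,88>
step 5: e5 push(31) — stack <91,88,31>
step 6: e6 pop() → 31 — stack <91,88>
step 7: e7 pop() → 88 — stack <91>

linearizable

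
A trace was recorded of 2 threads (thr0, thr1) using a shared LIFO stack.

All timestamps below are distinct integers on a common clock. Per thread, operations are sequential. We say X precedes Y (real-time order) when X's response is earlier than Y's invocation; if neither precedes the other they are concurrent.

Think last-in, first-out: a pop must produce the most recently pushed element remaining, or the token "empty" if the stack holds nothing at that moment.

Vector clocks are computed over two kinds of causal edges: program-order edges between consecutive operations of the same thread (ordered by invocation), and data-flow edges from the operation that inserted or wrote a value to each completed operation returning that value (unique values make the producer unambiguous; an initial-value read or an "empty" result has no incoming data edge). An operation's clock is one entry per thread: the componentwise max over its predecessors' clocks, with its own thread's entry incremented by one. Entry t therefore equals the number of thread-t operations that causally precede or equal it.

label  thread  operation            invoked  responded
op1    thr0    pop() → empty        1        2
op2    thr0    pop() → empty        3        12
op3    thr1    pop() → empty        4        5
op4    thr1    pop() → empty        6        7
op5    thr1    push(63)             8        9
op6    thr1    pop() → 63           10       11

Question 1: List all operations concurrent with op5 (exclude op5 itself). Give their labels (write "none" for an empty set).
op2

op5 spans [8,9]: anything still running between times 8 and 9 counts as concurrent
op1 [1,2]: before
op2 [3,12]: concurrent
op3 [4,5]: before
op4 [6,7]: before
op6 [10,11]: after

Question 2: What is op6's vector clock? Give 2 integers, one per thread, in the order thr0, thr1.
(0, 4)

op3, invoked 4, has no incoming edges; only thr1's bump applies → (0, 1)
op1, invoked 1, has no incoming edges; only thr0's bump applies → (1, 0)
VC(op4, invoked at 6): max of VC(op3)=(0, 1), then +1 on thread thr1 → (0, 2)
VC(op2, invoked at 3): max of VC(op1)=(1, 0), then +1 on thread thr0 → (2, 0)
VC(op5, invoked at 8): max of VC(op4)=(0, 2), then +1 on thread thr1 → (0, 3)
VC(op6, invoked at 10): max of VC(op5)=(0, 3), then +1 on thread thr1 → (0, 4)
target: VC(op6) = (0, 4)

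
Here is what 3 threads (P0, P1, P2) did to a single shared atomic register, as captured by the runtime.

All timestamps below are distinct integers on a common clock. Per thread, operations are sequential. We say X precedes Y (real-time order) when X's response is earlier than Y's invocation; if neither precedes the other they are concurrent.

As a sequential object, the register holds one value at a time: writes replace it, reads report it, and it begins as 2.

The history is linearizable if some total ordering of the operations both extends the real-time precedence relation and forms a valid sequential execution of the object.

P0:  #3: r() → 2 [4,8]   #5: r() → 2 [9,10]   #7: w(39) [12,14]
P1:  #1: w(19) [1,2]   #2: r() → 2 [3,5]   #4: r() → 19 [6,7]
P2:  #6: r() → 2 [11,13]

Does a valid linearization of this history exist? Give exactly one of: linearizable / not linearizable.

not linearizable

through event 4 a valid linearization exists; event 5 (#2 responding at time 5) ends that
one real-time candidate order over the 2 completed operations — the atomic register replay rejects it
every completion of the 1 pending operation (#3) was checked; none linearizes
e.g. #1, #2 (pending dropped): illegal at step 2, since #2 r() → 2 cannot apply there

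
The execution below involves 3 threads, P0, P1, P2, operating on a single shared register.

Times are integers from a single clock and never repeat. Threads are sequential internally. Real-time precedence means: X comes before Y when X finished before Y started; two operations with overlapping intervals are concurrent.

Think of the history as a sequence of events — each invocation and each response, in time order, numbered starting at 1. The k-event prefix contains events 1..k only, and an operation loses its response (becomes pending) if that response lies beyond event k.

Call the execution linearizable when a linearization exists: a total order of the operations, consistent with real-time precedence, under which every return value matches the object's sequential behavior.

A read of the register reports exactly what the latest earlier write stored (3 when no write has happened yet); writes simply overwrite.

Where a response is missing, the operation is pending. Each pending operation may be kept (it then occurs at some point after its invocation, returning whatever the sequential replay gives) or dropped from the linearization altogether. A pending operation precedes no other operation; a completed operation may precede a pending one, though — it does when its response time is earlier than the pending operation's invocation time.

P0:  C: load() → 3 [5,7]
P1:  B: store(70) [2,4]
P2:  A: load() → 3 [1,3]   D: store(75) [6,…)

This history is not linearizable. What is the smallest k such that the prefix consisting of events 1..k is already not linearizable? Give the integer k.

7

events 1..6 are still linearizable — one witness is A, B:
1. A load() → 3, leaving value 3
2. B store(70), leaving value 70
once event 7 joins (C's response, time 7), exhaustive search finds no witness
including or dropping the 1 pending operation (D) in any combination fails
sample order A, B, C (pending dropped) stalls at step 3 — C load() → 3 has no legal effect
sample order B, A, C (pending dropped) stalls at step 2 — A load() → 3 has no legal effect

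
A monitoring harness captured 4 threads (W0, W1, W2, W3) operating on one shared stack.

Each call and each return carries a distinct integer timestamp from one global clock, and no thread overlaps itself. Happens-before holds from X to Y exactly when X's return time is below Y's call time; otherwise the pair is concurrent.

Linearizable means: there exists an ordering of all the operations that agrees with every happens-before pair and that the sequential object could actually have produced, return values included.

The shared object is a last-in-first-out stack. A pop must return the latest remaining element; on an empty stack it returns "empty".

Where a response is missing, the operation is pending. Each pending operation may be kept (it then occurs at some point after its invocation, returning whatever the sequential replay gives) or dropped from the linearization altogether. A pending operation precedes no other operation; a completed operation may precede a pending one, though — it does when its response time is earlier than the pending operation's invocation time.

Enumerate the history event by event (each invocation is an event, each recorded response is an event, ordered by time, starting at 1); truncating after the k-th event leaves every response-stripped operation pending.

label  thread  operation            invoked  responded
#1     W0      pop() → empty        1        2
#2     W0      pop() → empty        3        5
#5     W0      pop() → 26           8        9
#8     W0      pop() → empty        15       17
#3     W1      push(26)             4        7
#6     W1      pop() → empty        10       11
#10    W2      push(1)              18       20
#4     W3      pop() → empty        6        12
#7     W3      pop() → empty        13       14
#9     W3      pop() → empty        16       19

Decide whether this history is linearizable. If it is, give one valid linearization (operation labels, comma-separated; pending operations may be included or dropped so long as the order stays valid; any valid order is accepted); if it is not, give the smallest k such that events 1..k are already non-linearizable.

1. #1 pop() → empty, leaving stack <>
2. #2 pop() → empty, leaving stack <>
3. #3 push(26), leaving stack <26>
4. #5 pop() → 26, leaving stack <>
5. #4 pop() → empty, leaving stack <>
6. #6 pop() → empty, leaving stack <>
7. #7 pop() → empty, leaving stack <>
8. #8 pop() → empty, leaving stack <>
9. #9 pop() → empty, leaving stack <>
10. #10 push(1), leaving stack <1>

linearizable — witness: #1, #2, #3, #5, #4, #6, #7, #8, #9, #10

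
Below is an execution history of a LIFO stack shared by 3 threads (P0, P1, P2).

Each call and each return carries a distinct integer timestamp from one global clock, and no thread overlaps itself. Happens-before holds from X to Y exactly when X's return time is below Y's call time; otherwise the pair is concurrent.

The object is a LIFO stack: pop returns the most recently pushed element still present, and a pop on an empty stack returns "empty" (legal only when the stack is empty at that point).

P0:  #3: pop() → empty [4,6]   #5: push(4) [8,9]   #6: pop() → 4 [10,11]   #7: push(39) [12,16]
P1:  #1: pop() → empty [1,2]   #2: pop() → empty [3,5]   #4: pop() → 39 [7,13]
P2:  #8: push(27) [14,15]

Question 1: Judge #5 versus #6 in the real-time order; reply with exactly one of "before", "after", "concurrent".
before

#5 spans [8,9], #6 spans [10,11]
resp(#5)=9 < inv(#6)=10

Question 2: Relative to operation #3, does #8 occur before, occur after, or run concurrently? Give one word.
after

#8 spans [14,15], #3 spans [4,6]
resp(#3)=6 < inv(#8)=14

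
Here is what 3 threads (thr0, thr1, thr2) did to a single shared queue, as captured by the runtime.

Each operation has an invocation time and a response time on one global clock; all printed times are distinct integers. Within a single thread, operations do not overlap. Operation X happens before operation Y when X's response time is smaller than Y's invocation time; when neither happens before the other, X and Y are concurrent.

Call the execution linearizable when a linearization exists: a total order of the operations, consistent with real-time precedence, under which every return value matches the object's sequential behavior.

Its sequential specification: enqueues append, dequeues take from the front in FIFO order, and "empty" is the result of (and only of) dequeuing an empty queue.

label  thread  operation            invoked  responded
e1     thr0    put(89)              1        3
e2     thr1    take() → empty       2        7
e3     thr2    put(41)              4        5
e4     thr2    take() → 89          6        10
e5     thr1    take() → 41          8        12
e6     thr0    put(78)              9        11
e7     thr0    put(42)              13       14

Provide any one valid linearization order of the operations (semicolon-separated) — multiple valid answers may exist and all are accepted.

e2; e1; e3; e4; e5; e6; e7

1. e2 take() → empty, leaving queue <>
2. e1 put(89), leaving queue <89>
3. e3 put(41), leaving queue <89,41>
4. e4 take() → 89, leaving queue <41>
5. e5 take() → 41, leaving queue <>
6. e6 put(78), leaving queue <78>
7. e7 put(42), leaving queue <78,42>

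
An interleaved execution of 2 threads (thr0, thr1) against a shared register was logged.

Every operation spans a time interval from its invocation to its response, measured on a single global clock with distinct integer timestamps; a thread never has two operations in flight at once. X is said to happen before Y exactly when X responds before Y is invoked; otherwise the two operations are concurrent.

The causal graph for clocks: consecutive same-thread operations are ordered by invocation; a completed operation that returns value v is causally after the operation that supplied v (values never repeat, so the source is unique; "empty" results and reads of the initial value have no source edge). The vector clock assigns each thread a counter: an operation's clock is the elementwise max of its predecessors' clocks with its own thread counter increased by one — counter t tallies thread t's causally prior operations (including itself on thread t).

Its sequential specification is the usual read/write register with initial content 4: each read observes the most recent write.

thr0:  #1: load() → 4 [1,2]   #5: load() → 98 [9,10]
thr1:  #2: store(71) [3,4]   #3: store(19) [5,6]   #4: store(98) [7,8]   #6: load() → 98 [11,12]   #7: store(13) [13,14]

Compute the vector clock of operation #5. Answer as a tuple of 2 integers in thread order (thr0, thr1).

(2, 3)

no predecessors for #2 (invoked 3): thr1 increments from zero → (0, 1)
no predecessors for #1 (invoked 1): thr0 increments from zero → (1, 0)
VC(#3, invoked at 5): max of VC(#2)=(0, 1), then +1 on thread thr1 → (0, 2)
VC(#4, invoked at 7): max of VC(#3)=(0, 2), then +1 on thread thr1 → (0, 3)
VC(#6, invoked at 11): max of VC(#4)=(0, 3), then +1 on thread thr1 → (0, 4)
VC(#7, invoked at 13): max of VC(#6)=(0, 4), then +1 on thread thr1 → (0, 5)
VC(#5, invoked at 9): max of VC(#1)=(1, 0), VC(#4)=(0, 3), then +1 on thread thr0 → (2, 3)
target: VC(#5) = (2, 3)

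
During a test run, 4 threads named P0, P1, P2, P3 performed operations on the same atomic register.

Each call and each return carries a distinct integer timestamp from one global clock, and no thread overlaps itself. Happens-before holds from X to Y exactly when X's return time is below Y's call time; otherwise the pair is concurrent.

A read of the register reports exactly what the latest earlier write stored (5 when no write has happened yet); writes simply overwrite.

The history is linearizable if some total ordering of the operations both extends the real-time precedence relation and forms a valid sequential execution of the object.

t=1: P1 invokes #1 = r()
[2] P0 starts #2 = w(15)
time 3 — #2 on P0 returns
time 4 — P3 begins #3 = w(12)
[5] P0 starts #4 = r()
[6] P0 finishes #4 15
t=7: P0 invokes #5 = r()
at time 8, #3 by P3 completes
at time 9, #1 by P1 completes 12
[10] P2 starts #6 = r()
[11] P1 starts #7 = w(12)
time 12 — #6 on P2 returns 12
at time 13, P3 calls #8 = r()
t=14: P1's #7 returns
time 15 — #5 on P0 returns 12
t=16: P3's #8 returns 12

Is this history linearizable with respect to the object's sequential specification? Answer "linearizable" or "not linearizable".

witness order: #2, #4, #3, #1, #5, #6, #7, #8
1. #2 w(15), leaving value 15
2. #4 r() → 15, leaving value 15
3. #3 w(12), leaving value 12
4. #1 r() → 12, leaving value 12
5. #5 r() → 12, leaving value 12
6. #6 r() → 12, leaving value 12
7. #7 w(12), leaving value 12
8. #8 r() → 12, leaving value 12

linearizable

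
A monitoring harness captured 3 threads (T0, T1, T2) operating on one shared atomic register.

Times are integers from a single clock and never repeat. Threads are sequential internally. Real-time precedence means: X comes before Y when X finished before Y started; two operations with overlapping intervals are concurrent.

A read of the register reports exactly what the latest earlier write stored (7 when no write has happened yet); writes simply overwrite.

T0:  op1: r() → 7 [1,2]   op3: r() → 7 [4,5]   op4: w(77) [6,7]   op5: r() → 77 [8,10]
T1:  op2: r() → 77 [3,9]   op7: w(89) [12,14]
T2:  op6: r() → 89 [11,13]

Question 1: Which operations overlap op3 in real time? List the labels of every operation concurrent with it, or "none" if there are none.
Answer: op2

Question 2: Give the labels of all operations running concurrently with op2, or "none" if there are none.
Answer: op3, op4, op5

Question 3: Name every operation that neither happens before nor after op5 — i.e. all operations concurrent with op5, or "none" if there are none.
Answer: op2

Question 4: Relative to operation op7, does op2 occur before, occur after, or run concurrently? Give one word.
Answer: before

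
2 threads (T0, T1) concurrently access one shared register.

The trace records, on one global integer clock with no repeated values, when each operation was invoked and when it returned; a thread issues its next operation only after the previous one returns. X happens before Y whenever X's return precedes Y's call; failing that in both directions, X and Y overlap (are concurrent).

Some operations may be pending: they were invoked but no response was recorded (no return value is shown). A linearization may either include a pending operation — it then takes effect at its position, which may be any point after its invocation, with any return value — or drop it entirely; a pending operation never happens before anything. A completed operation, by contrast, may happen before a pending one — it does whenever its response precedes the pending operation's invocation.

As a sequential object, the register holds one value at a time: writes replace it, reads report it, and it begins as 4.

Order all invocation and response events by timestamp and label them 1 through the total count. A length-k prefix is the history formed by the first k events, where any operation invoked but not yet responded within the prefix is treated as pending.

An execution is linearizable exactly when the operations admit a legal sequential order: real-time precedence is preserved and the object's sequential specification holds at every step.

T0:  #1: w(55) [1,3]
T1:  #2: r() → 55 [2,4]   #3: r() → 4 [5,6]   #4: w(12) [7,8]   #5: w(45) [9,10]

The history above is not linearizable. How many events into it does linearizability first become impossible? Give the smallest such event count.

events 1..5 are still linearizable — one witness is #1, #2:
step 1: #1 w(55) — value 55
step 2: #2 r() → 55 — value 55
at event 6 (#3's time-6 response) nothing linearizes any more
take #1, #2, #3: step 3 already fails, because #3 r() → 4 cannot occur there
take #2, #1, #3: step 1 already fails, because #2 r() → 55 cannot occur there

6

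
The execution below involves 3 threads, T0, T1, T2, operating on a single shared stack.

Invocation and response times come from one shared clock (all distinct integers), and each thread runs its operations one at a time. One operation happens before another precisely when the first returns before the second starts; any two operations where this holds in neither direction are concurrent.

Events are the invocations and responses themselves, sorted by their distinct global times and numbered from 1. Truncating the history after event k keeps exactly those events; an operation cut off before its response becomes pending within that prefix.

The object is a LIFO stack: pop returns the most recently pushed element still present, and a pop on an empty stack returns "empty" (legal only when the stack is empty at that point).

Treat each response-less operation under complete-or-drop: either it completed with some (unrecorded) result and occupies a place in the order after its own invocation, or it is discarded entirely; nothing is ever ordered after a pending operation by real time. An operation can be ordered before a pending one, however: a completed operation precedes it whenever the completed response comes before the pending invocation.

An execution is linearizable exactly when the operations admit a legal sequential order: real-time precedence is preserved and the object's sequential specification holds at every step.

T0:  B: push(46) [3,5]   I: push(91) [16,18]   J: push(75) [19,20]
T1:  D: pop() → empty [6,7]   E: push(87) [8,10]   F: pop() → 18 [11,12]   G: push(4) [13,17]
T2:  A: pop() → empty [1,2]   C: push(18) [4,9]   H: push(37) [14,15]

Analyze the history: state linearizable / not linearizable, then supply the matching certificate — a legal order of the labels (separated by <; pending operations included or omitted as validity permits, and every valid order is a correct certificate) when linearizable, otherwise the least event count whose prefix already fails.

not linearizable — minimal violating prefix: 7 events

already the first 7 events (up to D's response at time 7) admit no linearization; the first 6 still do
exhaustive check: the 3 completed stack ops admit one real-time order; illegal
including or dropping the 1 pending operation (C) in any combination fails
take A, B, D (pending dropped): step 3 already fails, because D pop() → empty cannot occur there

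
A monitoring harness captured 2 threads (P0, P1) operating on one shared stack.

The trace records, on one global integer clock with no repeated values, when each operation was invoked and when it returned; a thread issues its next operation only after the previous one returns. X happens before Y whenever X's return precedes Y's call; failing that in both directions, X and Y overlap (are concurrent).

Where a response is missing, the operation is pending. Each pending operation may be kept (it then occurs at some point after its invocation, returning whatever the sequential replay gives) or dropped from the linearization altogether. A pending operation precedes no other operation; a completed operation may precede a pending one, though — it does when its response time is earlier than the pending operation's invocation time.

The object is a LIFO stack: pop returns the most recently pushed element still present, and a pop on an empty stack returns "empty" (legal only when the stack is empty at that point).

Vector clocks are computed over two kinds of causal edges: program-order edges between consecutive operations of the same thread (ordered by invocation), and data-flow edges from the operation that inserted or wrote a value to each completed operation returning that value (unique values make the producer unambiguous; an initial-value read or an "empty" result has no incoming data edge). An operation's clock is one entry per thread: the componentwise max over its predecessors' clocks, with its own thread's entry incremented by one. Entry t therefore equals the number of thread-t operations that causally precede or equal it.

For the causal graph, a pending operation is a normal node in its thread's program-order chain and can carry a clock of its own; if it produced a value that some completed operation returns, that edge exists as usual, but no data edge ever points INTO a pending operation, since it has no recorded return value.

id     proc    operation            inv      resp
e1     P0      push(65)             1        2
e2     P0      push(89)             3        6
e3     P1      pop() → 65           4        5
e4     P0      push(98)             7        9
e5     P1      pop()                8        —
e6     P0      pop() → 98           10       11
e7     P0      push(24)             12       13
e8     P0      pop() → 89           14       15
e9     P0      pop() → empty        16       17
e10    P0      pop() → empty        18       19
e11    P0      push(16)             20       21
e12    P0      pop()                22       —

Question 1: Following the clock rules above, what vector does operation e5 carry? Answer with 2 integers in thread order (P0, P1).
e1 (invocation 1): nothing precedes it; P0's component alone gives (1, 0)
VC(e3, invoked at 4): max of VC(e1)=(1, 0), then +1 on thread P1 → (1, 1)
VC(e2, invoked at 3): max of VC(e1)=(1, 0), then +1 on thread P0 → (2, 0)
VC(e5, invoked at 8): max of VC(e3)=(1, 1), then +1 on thread P1 → (1, 2)
VC(e4, invoked at 7): max of VC(e2)=(2, 0), then +1 on thread P0 → (3, 0)
VC(e6, invoked at 10): max of VC(e4)=(3, 0), then +1 on thread P0 → (4, 0)
VC(e7, invoked at 12): max of VC(e6)=(4, 0), then +1 on thread P0 → (5, 0)
VC(e8, invoked at 14): max of VC(e2)=(2, 0), VC(e7)=(5, 0), then +1 on thread P0 → (6, 0)
VC(e9, invoked at 16): max of VC(e8)=(6, 0), then +1 on thread P0 → (7, 0)
VC(e10, invoked at 18): max of VC(e9)=(7, 0), then +1 on thread P0 → (8, 0)
VC(e11, invoked at 20): max of VC(e10)=(8, 0), then +1 on thread P0 → (9, 0)
VC(e12, invoked at 22): max of VC(e11)=(9, 0), then +1 on thread P0 → (10, 0)
target: VC(e5) = (1, 2)

(1, 2)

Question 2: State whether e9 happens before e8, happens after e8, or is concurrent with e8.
e9 spans [16,17], e8 spans [14,15]
resp(e8)=15 < inv(e9)=16

after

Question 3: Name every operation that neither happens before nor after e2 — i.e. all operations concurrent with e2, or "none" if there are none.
e2 spans [3,6]: anything still running between times 3 and 6 counts as concurrent
e1 [1,2]: before
e3 [4,5]: concurrent
e4 [7,9]: after
e5 [8,…): after
e6 [10,11]: after
e7 [12,13]: after
e8 [14,15]: after
e9 [16,17]: after
e10 [18,19]: after
e11 [20,21]: after
e12 [22,…): after

e3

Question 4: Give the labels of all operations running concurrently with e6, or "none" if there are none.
concurrent with e6 ([10,11]): every op whose interval crosses 10..11
e1 [1,2]: before
e2 [3,6]: before
e3 [4,5]: before
e4 [7,9]: before
e5 [8,…): concurrent
e7 [12,13]: after
e8 [14,15]: after
e9 [16,17]: after
e10 [18,19]: after
e11 [20,21]: after
e12 [22,…): after

e5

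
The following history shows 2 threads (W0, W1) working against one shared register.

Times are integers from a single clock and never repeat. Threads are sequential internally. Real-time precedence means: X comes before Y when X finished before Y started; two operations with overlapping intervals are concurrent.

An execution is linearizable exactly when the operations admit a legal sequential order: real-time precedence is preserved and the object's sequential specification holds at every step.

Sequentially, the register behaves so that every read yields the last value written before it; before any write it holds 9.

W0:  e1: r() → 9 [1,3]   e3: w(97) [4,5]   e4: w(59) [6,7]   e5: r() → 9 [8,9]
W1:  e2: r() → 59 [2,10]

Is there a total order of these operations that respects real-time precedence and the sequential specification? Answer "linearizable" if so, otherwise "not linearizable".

events 1..8 are fine; event 9 — the response of e5 at time 9 — makes the prefix non-linearizable
exhaustive check: the 4 completed register ops admit one real-time order; illegal
including or dropping the 1 pending operation (e2) in any combination fails
one such order, e1, e3, e4, e5 (pending dropped), breaks at step 4 where e5 r() → 9 is illegal

not linearizable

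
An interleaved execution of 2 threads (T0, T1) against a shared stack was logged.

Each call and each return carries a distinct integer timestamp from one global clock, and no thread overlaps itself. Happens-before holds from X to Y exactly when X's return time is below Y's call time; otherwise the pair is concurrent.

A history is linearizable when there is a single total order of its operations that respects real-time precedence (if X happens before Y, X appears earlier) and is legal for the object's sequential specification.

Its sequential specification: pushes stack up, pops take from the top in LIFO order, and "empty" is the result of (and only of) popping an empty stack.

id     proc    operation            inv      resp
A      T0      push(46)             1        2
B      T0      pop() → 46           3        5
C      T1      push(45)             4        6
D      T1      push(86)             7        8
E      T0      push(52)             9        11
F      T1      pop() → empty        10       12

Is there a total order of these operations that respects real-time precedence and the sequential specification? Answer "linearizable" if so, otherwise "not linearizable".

already the first 12 events (up to F's response at time 12) admit no linearization; the first 11 still do
no legal order exists: 4 real-time-consistent candidates over 6 completed stack operations, all rejected
e.g. A, B, C, D, E, F: illegal at step 6, since F pop() → empty cannot apply there
e.g. A, B, C, D, F, E: illegal at step 5, since F pop() → empty cannot apply there

not linearizable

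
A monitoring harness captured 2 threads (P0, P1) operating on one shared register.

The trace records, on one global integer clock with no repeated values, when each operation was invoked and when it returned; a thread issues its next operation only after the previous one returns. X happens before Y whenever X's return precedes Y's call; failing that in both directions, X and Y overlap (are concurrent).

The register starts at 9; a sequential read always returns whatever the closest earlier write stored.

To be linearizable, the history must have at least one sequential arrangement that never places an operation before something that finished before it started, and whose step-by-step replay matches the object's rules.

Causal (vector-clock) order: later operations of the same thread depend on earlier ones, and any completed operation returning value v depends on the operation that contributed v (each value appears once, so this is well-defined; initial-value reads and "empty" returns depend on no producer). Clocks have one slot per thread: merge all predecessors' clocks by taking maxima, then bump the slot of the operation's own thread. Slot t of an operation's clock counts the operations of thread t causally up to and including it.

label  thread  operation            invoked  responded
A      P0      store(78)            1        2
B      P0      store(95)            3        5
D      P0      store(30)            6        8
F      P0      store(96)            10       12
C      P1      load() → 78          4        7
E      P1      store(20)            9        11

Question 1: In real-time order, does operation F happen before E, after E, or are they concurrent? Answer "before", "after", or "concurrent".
F spans [10,12], E spans [9,11]
the intervals overlap in both directions

concurrent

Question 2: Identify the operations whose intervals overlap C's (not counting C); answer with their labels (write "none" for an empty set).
overlap test against C [4,7]: concurrent iff the interval meets 4..7
A [1,2]: before
B [3,5]: concurrent
D [6,8]: concurrent
E [9,11]: after
F [10,12]: after

B, D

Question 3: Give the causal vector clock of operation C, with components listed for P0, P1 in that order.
no predecessors for A (invoked 1): P0 increments from zero → (1, 0)
merge at C (invoked 4): VC(A)=(1, 0), own-thread bump on P1 → (1, 1)
merge at B (invoked 3): VC(A)=(1, 0), own-thread bump on P0 → (2, 0)
merge at E (invoked 9): VC(C)=(1, 1), own-thread bump on P1 → (1, 2)
merge at D (invoked 6): VC(B)=(2, 0), own-thread bump on P0 → (3, 0)
merge at F (invoked 10): VC(D)=(3, 0), own-thread bump on P0 → (4, 0)
target: VC(C) = (1, 1)

(1, 1)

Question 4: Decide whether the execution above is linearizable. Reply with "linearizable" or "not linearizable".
one valid linearization: A, C, B, D, E, F
step 1: A store(78) — value 78
step 2: C load() → 78 — value 78
step 3: B store(95) — value 95
step 4: D store(30) — value 30
step 5: E store(20) — value 20
step 6: F store(96) — value 96

linearizable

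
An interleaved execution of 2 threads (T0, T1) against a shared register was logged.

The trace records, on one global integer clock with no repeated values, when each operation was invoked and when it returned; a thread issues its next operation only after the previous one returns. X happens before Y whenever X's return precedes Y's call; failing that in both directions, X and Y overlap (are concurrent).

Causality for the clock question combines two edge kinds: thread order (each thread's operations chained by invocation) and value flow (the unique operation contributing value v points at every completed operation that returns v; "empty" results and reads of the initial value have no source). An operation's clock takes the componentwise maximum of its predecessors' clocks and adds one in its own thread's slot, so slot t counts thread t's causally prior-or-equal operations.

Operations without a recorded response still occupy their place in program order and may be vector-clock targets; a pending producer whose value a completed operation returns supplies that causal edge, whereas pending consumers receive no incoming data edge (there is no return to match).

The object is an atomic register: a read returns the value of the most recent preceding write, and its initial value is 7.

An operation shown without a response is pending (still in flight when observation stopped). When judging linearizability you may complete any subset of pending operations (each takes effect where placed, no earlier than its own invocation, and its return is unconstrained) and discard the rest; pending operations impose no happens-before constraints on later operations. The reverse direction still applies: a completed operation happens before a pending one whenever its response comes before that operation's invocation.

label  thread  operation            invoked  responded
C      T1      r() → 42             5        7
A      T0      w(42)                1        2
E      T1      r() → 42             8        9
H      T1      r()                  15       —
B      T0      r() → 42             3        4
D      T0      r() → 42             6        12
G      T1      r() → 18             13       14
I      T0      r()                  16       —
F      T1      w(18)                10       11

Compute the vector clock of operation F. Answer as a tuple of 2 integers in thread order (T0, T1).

(1, 3)

root op A, invoked 1: fresh clock plus T0's own tick → (1, 0)
from VC(A)=(1, 0), C (invoked 5) maxes components and bumps T1 → (1, 1)
from VC(A)=(1, 0), B (invoked 3) maxes components and bumps T0 → (2, 0)
from VC(A)=(1, 0), VC(C)=(1, 1), E (invoked 8) maxes components and bumps T1 → (1, 2)
from VC(A)=(1, 0), VC(B)=(2, 0), D (invoked 6) maxes components and bumps T0 → (3, 0)
from VC(E)=(1, 2), F (invoked 10) maxes components and bumps T1 → (1, 3)
from VC(D)=(3, 0), I (invoked 16) maxes components and bumps T0 → (4, 0)
from VC(F)=(1, 3), G (invoked 13) maxes components and bumps T1 → (1, 4)
from VC(G)=(1, 4), H (invoked 15) maxes components and bumps T1 → (1, 5)
target: VC(F) = (1, 3)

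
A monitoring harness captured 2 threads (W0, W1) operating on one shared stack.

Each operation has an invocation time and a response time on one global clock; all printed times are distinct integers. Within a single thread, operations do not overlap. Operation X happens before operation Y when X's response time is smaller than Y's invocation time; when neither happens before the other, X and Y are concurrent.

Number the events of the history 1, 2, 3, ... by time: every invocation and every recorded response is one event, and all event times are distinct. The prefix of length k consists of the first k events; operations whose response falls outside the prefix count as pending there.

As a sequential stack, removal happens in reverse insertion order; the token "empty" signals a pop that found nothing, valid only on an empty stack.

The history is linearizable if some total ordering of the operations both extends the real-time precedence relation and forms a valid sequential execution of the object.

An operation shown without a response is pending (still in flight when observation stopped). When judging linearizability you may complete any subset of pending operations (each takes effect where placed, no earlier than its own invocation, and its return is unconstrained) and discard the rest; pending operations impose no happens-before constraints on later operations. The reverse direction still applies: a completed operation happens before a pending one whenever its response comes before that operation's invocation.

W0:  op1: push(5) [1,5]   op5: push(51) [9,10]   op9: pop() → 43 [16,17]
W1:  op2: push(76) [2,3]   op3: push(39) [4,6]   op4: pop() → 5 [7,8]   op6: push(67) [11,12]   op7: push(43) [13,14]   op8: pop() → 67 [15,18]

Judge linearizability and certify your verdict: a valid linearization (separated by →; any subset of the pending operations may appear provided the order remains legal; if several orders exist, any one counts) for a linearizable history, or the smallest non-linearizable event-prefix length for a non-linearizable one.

after step 1 (op2 push(76)): stack <76>
after step 2 (op3 push(39)): stack <76,39>
after step 3 (op1 push(5)): stack <76,39,5>
after step 4 (op4 pop() → 5): stack <76,39>
after step 5 (op5 push(51)): stack <76,39,51>
after step 6 (op6 push(67)): stack <76,39,51,67>
after step 7 (op7 push(43)): stack <76,39,51,67,43>
after step 8 (op9 pop() → 43): stack <76,39,51,67>
after step 9 (op8 pop() → 67): stack <76,39,51>

linearizable — witness: op2 → op3 → op1 → op4 → op5 → op6 → op7 → op9 → op8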